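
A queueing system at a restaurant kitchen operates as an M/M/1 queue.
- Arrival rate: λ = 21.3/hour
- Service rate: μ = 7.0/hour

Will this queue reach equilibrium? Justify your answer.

Stability requires ρ = λ/(cμ) < 1
ρ = 21.3/(1 × 7.0) = 21.3/7.00 = 3.0429
Since 3.0429 ≥ 1, the system is UNSTABLE.
Queue grows without bound. Need μ > λ = 21.3.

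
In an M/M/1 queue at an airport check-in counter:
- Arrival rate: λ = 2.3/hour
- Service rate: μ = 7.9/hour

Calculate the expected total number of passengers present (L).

ρ = λ/μ = 2.3/7.9 = 0.2911
For M/M/1: L = λ/(μ-λ)
L = 2.3/(7.9-2.3) = 2.3/5.60
L = 0.4107 passengers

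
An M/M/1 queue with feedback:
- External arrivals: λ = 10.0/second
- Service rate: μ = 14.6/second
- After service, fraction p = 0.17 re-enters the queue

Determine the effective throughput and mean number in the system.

Effective arrival rate: λ_eff = λ/(1-p) = 10.0/(1-0.17) = 10.0/0.83 = 12.0482
ρ = λ_eff/μ = 12.0482/14.6 = 0.825219
L = ρ/(1-ρ) = 0.825219/(1-0.825219) = 4.7214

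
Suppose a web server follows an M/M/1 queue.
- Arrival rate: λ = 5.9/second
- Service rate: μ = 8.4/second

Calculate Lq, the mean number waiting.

ρ = λ/μ = 5.9/8.4 = 0.7024
For M/M/1: Lq = λ²/(μ(μ-λ))
Lq = 34.81/(8.4 × 2.50)
Lq = 1.6576 requests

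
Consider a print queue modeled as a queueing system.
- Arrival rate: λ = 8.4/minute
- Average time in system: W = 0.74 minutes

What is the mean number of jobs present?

Little's Law: L = λW
L = 8.4 × 0.74 = 6.2160 jobs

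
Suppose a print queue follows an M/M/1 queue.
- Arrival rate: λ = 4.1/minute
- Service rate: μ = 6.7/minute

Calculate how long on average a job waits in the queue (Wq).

First, compute utilization: ρ = λ/μ = 4.1/6.7 = 0.6119
For M/M/1: Wq = λ/(μ(μ-λ))
Wq = 4.1/(6.7 × (6.7-4.1))
Wq = 4.1/(6.7 × 2.60)
Wq = 0.2354 minutes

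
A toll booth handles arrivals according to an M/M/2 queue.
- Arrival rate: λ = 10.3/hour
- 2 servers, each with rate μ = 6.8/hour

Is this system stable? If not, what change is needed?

Stability requires ρ = λ/(cμ) < 1
ρ = 10.3/(2 × 6.8) = 10.3/13.60 = 0.7574
Since 0.7574 < 1, the system is STABLE.
The servers are busy 75.74% of the time.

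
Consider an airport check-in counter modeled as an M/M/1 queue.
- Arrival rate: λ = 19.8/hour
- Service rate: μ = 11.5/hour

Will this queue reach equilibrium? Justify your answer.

Stability requires ρ = λ/(cμ) < 1
ρ = 19.8/(1 × 11.5) = 19.8/11.50 = 1.7217
Since 1.7217 ≥ 1, the system is UNSTABLE.
Queue grows without bound. Need μ > λ = 19.8.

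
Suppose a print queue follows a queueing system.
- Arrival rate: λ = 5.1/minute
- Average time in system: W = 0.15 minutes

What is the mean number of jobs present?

Little's Law: L = λW
L = 5.1 × 0.15 = 0.7650 jobs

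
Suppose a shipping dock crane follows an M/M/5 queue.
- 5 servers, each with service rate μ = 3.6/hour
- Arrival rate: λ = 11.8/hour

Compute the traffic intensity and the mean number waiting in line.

Traffic intensity: ρ = λ/(cμ) = 11.8/(5×3.6) = 0.6556
Since ρ = 0.6556 < 1, system is stable.
Offered load a = λ/μ = cρ = 11.8/3.6 = 3.2778
P₀ = [ Σₙ₌₀^4 aⁿ/n! + a^5/(5!(1-ρ)) ]⁻¹
Σ = a^0/0! + a^1/1! + a^2/2! + a^3/3! + a^4/4! = 1.0000 + 3.2778 + 5.3719 + 5.8693 + 4.8096 = 20.3286
a^5/(5!(1-ρ)) = 378.3533/(120 × 0.344444) = 9.1537
P₀ = 1/(20.3286 + 9.1537) = 0.03392
Lq = P₀·a^5·ρ / (5!(1-ρ)²) = 0.033919 × 378.3533 × 0.65556 / (120 × 0.11864) = 0.5909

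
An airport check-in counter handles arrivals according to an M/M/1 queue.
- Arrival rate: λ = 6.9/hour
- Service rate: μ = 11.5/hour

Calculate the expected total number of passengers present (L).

ρ = λ/μ = 6.9/11.5 = 0.6000
For M/M/1: L = λ/(μ-λ)
L = 6.9/(11.5-6.9) = 6.9/4.60
L = 1.5000 passengers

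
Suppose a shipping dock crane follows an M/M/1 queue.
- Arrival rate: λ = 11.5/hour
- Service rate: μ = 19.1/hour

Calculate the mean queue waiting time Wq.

First, compute utilization: ρ = λ/μ = 11.5/19.1 = 0.6021
For M/M/1: Wq = λ/(μ(μ-λ))
Wq = 11.5/(19.1 × (19.1-11.5))
Wq = 11.5/(19.1 × 7.60)
Wq = 0.07922 hours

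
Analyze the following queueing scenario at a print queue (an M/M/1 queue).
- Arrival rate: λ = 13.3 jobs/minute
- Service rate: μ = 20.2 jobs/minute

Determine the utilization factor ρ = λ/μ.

Server utilization: ρ = λ/μ
ρ = 13.3/20.2 = 0.6584
The server is busy 65.84% of the time.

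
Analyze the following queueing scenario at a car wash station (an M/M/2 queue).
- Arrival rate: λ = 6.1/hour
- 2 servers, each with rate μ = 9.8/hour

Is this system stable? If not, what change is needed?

Stability requires ρ = λ/(cμ) < 1
ρ = 6.1/(2 × 9.8) = 6.1/19.60 = 0.3112
Since 0.3112 < 1, the system is STABLE.
The servers are busy 31.12% of the time.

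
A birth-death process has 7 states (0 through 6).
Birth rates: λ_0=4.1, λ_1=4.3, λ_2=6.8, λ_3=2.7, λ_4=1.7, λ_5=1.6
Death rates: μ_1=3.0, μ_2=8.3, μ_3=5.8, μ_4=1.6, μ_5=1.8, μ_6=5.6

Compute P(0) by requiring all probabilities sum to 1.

Ratios P(n)/P(0) = (λ₀···λₙ₋₁)/(μ₁···μₙ):
P(1)/P(0) = (4.1)/(3.0) = 1.3667
P(2)/P(0) = (4.1×4.3)/(3.0×8.3) = 0.7080
P(3)/P(0) = (4.1×4.3×6.8)/(3.0×8.3×5.8) = 0.8301
P(4)/P(0) = (4.1×4.3×6.8×2.7)/(3.0×8.3×5.8×1.6) = 1.4008
P(5)/P(0) = (4.1×4.3×6.8×2.7×1.7)/(3.0×8.3×5.8×1.6×1.8) = 1.3230
P(6)/P(0) = (4.1×4.3×6.8×2.7×1.7×1.6)/(3.0×8.3×5.8×1.6×1.8×5.6) = 0.3780

Normalization: ∑ P(n) = 1
P(0) × (1.0000 + 1.3667 + 0.7080 + 0.8301 + 1.4008 + 1.3230 + 0.3780) = 1
P(0) × 7.0066 = 1
P(0) = 1/7.0066 = 0.1427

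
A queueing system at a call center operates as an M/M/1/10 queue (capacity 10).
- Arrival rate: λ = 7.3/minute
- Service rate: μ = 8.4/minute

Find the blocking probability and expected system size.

ρ = λ/μ = 7.3/8.4 = 0.869048
P₀ = (1-ρ)/(1-ρ^(K+1)) = (1-0.869048)/(1-0.869048^11) = 0.13095/0.78646 = 0.1665
P_K = P₀×ρ^K = 0.1665 × 0.869048^10 = 0.1665 × 0.2457 = 0.04091
Blocking probability P_10 = 0.04091 (4.09%)
L = ρ[1 - (K+1)ρ^K + Kρ^(K+1)] / [(1-ρ)(1-ρ^(K+1))]
L = 0.869048 × (1 - 11×0.2457184 + 10×0.2135411) / ((1 - 0.869048) × (1 - 0.2135411)) = 3.6496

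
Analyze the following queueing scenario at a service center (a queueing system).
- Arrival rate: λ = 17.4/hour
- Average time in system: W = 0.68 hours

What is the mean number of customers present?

Little's Law: L = λW
L = 17.4 × 0.68 = 11.8320 customers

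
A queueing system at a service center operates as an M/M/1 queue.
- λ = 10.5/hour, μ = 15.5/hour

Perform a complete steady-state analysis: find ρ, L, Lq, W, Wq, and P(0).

Step 1: ρ = λ/μ = 10.5/15.5 = 0.6774
Step 2: L = λ/(μ-λ) = 10.5/5.00 = 2.1000
Step 3: Lq = λ²/(μ(μ-λ)) = 110.25/(15.5×5.00) = 1.4226
Step 4: W = 1/(μ-λ) = 1/5.00 = 0.2000
Step 5: Wq = λ/(μ(μ-λ)) = 10.5/(15.5×5.00) = 0.1355
Step 6: P(0) = 1-ρ = 0.3226
Verify: L = λW = 10.5×0.2000 = 2.1000 ✔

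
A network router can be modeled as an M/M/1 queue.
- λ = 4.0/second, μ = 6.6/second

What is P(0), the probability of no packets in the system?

ρ = λ/μ = 4.0/6.6 = 0.6061
P(0) = 1 - ρ = 1 - 0.6061 = 0.3939
The server is idle 39.39% of the time.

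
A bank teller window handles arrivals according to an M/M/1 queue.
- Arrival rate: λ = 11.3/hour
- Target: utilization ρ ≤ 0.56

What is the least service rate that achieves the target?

ρ = λ/μ, so μ = λ/ρ
μ ≥ 11.3/0.56 = 20.1786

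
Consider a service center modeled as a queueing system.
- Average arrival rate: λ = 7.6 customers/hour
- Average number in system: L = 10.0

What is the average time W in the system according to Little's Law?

Little's Law: L = λW, so W = L/λ
W = 10.0/7.6 = 1.3158 hours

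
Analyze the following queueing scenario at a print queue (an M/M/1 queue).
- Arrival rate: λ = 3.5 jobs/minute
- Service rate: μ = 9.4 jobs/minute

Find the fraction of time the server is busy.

Server utilization: ρ = λ/μ
ρ = 3.5/9.4 = 0.3723
The server is busy 37.23% of the time.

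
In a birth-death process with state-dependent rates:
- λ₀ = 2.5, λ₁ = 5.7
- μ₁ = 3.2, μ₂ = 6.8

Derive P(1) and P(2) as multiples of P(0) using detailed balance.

Balance equations:
State 0: λ₀P₀ = μ₁P₁ → P₁ = (λ₀/μ₁)P₀ = (2.5/3.2)P₀ = 0.7812P₀
State 1: P₂ = (λ₀λ₁)/(μ₁μ₂)P₀ = (2.5×5.7)/(3.2×6.8)P₀ = 0.6549P₀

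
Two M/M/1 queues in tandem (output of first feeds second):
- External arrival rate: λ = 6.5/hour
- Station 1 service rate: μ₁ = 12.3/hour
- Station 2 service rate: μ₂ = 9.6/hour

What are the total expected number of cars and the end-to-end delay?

By Jackson's theorem, each station behaves as independent M/M/1.
Station 1: ρ₁ = 6.5/12.3 = 0.5285, L₁ = ρ₁/(1-ρ₁) = λ/(μ₁-λ) = 6.5/5.80 = 1.1207
Station 2: ρ₂ = 6.5/9.6 = 0.6771, L₂ = ρ₂/(1-ρ₂) = λ/(μ₂-λ) = 6.5/3.10 = 2.0968
Total: L = L₁ + L₂ = 1.1207 + 2.0968 = 3.2175
W = L/λ = 3.2175/6.5 = 0.4950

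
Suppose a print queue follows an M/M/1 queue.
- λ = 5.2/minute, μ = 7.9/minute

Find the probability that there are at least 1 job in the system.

ρ = λ/μ = 5.2/7.9 = 0.6582
P(N ≥ n) = ρⁿ
P(N ≥ 1) = 0.6582^1
P(N ≥ 1) = 0.6582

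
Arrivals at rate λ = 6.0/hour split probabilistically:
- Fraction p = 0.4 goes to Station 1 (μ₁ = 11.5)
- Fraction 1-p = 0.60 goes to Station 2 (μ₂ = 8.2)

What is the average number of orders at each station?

Effective rates: λ₁ = 6.0×0.4 = 2.4, λ₂ = 6.0×0.60 = 3.6
Station 1: ρ₁ = 2.4/11.5 = 0.2087, L₁ = ρ₁/(1-ρ₁) = 0.2087/(1-0.2087) = 0.2637
Station 2: ρ₂ = 3.6/8.2 = 0.43902, L₂ = ρ₂/(1-ρ₂) = 0.43902/(1-0.43902) = 0.7826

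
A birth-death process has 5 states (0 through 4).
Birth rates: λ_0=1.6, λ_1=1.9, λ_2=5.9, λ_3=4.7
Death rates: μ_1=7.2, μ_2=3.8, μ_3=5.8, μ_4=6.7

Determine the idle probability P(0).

Ratios P(n)/P(0) = (λ₀···λₙ₋₁)/(μ₁···μₙ):
P(1)/P(0) = (1.6)/(7.2) = 0.2222
P(2)/P(0) = (1.6×1.9)/(7.2×3.8) = 0.1111
P(3)/P(0) = (1.6×1.9×5.9)/(7.2×3.8×5.8) = 0.1130
P(4)/P(0) = (1.6×1.9×5.9×4.7)/(7.2×3.8×5.8×6.7) = 0.07929

Normalization: ∑ P(n) = 1
P(0) × (1.0000 + 0.2222 + 0.1111 + 0.1130 + 0.07929) = 1
P(0) × 1.5256 = 1
P(0) = 1/1.5256 = 0.6555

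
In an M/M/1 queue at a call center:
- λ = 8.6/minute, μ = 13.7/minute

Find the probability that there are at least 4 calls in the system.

ρ = λ/μ = 8.6/13.7 = 0.62774
P(N ≥ n) = ρⁿ
P(N ≥ 4) = 0.62774^4
P(N ≥ 4) = 0.1553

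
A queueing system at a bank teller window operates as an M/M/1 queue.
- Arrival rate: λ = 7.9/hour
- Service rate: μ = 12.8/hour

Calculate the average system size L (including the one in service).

ρ = λ/μ = 7.9/12.8 = 0.6172
For M/M/1: L = λ/(μ-λ)
L = 7.9/(12.8-7.9) = 7.9/4.90
L = 1.6122 transactions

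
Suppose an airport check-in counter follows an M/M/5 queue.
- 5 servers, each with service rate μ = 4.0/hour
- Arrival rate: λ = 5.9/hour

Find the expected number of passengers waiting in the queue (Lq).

Traffic intensity: ρ = λ/(cμ) = 5.9/(5×4.0) = 0.2950
Since ρ = 0.2950 < 1, system is stable.
Offered load a = λ/μ = cρ = 5.9/4.0 = 1.4750
P₀ = [ Σₙ₌₀^4 aⁿ/n! + a^5/(5!(1-ρ)) ]⁻¹
Σ = a^0/0! + a^1/1! + a^2/2! + a^3/3! + a^4/4! = 1.0000 + 1.4750 + 1.0878 + 0.53484 + 0.19722 = 4.2949
a^5/(5!(1-ρ)) = 6.9817/(120 × 0.7050) = 0.08253
P₀ = 1/(4.2949 + 0.08253) = 0.2284
Lq = P₀·a^5·ρ / (5!(1-ρ)²) = 0.22845 × 6.9817 × 0.29500 / (120 × 0.49702) = 0.007889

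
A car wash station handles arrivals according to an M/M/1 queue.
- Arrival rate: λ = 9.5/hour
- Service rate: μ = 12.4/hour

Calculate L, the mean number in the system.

ρ = λ/μ = 9.5/12.4 = 0.7661
For M/M/1: L = λ/(μ-λ)
L = 9.5/(12.4-9.5) = 9.5/2.90
L = 3.2759 cars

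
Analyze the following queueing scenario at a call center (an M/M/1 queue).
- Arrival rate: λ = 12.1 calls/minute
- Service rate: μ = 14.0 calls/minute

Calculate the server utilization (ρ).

Server utilization: ρ = λ/μ
ρ = 12.1/14.0 = 0.8643
The server is busy 86.43% of the time.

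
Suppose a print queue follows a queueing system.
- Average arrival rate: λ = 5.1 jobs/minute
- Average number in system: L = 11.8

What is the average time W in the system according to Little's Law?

Little's Law: L = λW, so W = L/λ
W = 11.8/5.1 = 2.3137 minutes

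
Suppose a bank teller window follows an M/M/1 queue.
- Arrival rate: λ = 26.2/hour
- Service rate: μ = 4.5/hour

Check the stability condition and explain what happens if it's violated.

Stability requires ρ = λ/(cμ) < 1
ρ = 26.2/(1 × 4.5) = 26.2/4.50 = 5.8222
Since 5.8222 ≥ 1, the system is UNSTABLE.
Queue grows without bound. Need μ > λ = 26.2.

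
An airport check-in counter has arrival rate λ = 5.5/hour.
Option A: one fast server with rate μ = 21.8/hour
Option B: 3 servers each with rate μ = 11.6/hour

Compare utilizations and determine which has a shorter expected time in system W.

Option A: single server μ = 21.8 (M/M/1)
  ρ_A = 5.5/21.8 = 0.2523
  W_A = 1/(μ-λ) = 1/(21.8-5.5) = 1/16.30 = 0.06135

Option B: 3 servers μ = 11.6 (M/M/3)
  ρ_B = λ/(cμ) = 5.5/(3×11.6) = 0.1580
  Offered load a = λ/μ = cρ = 5.5/11.6 = 0.4741
  P₀ = [ Σₙ₌₀^2 aⁿ/n! + a^3/(3!(1-ρ)) ]⁻¹
  Σ = a^0/0! + a^1/1! + a^2/2! = 1.0000 + 0.4741 + 0.1124 = 1.5865
  a^3/(3!(1-ρ)) = 0.1066/(6 × 0.8420) = 0.02110
  P₀ = 1/(1.5865 + 0.02110) = 0.6220
  Lq = P₀·a^3·ρ / (3!(1-ρ)²) = 0.62203 × 0.10659 × 0.15805 / (6 × 0.70889) = 0.002464
  Wq_B = Lq/λ = 0.00246366/5.5 = 0.00044794
  W_B = Wq_B + 1/μ = 0.00044794 + 0.086207 = 0.08665

Since W_A = 0.06135 < W_B = 0.08665, Option A (single fast server) has the shorter time in system.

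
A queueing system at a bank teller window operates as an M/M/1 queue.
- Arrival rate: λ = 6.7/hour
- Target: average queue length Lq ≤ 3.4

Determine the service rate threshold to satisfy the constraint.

For M/M/1: Lq = λ²/(μ(μ-λ))
Need Lq ≤ 3.4, i.e. μ(μ-λ) ≥ λ²/3.4
μ² - 6.7μ - 44.89/3.4 ≥ 0  →  μ² - 6.7μ - 13.20294 ≥ 0
Quadratic formula (positive root): μ = [λ + √(λ² + 4×13.20294)]/2
Discriminant: 44.89 + 4×13.20294 = 97.7018, √97.7018 = 9.8844
μ ≥ (6.7 + 9.8844)/2 = 8.2922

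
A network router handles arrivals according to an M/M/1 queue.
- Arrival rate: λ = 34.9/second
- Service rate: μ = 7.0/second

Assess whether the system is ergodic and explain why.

Stability requires ρ = λ/(cμ) < 1
ρ = 34.9/(1 × 7.0) = 34.9/7.00 = 4.9857
Since 4.9857 ≥ 1, the system is UNSTABLE.
Queue grows without bound. Need μ > λ = 34.9.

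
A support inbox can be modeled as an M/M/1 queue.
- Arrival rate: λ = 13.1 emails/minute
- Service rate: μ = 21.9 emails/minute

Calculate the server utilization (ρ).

Server utilization: ρ = λ/μ
ρ = 13.1/21.9 = 0.5982
The server is busy 59.82% of the time.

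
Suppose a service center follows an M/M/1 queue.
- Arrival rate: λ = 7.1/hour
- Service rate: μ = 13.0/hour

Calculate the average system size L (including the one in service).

ρ = λ/μ = 7.1/13.0 = 0.5462
For M/M/1: L = λ/(μ-λ)
L = 7.1/(13.0-7.1) = 7.1/5.90
L = 1.2034 customers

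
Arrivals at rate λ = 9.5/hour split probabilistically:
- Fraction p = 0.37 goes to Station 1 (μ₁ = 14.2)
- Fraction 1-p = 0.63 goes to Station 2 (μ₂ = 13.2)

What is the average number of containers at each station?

Effective rates: λ₁ = 9.5×0.37 = 3.515, λ₂ = 9.5×0.63 = 5.985
Station 1: ρ₁ = 3.515/14.2 = 0.24754, L₁ = ρ₁/(1-ρ₁) = 0.24754/(1-0.24754) = 0.3290
Station 2: ρ₂ = 5.985/13.2 = 0.4534, L₂ = ρ₂/(1-ρ₂) = 0.4534/(1-0.4534) = 0.8295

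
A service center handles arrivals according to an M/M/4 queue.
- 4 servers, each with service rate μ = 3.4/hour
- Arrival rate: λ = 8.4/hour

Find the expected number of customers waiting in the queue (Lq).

Traffic intensity: ρ = λ/(cμ) = 8.4/(4×3.4) = 0.6176
Since ρ = 0.6176 < 1, system is stable.
Offered load a = λ/μ = cρ = 8.4/3.4 = 2.4706
P₀ = [ Σₙ₌₀^3 aⁿ/n! + a^4/(4!(1-ρ)) ]⁻¹
Σ = a^0/0! + a^1/1! + a^2/2! + a^3/3! = 1.0000 + 2.4706 + 3.0519 + 2.5133 = 9.0358
a^4/(4!(1-ρ)) = 37.2565/(24 × 0.38235) = 4.0600
P₀ = 1/(9.0358 + 4.0600) = 0.07636
Lq = P₀·a^4·ρ / (4!(1-ρ)²) = 0.076360 × 37.2565 × 0.61765 / (24 × 0.14619) = 0.5008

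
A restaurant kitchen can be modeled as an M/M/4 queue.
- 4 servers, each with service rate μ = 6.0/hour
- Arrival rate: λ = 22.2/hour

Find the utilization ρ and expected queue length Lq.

Traffic intensity: ρ = λ/(cμ) = 22.2/(4×6.0) = 0.9250
Since ρ = 0.9250 < 1, system is stable.
Offered load a = λ/μ = cρ = 22.2/6.0 = 3.7000
P₀ = [ Σₙ₌₀^3 aⁿ/n! + a^4/(4!(1-ρ)) ]⁻¹
Σ = a^0/0! + a^1/1! + a^2/2! + a^3/3! = 1.0000 + 3.7000 + 6.8450 + 8.4422 = 19.9872
a^4/(4!(1-ρ)) = 187.4161/(24 × 0.07500) = 104.1201
P₀ = 1/(19.9872 + 104.1201) = 0.008058
Lq = P₀·a^4·ρ / (4!(1-ρ)²) = 0.00805755 × 187.4161 × 0.925000 / (24 × 0.00562500) = 10.3471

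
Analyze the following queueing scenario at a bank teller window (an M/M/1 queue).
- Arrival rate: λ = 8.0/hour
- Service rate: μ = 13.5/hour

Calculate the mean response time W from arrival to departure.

First, compute utilization: ρ = λ/μ = 8.0/13.5 = 0.5926
For M/M/1: W = 1/(μ-λ)
W = 1/(13.5-8.0) = 1/5.50
W = 0.1818 hours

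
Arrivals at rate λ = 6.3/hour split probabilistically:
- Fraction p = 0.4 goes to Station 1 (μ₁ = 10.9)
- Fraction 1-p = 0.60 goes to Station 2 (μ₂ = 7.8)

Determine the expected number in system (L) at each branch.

Effective rates: λ₁ = 6.3×0.4 = 2.52, λ₂ = 6.3×0.60 = 3.78
Station 1: ρ₁ = 2.52/10.9 = 0.2312, L₁ = ρ₁/(1-ρ₁) = 0.2312/(1-0.2312) = 0.3007
Station 2: ρ₂ = 3.78/7.8 = 0.48462, L₂ = ρ₂/(1-ρ₂) = 0.48462/(1-0.48462) = 0.9403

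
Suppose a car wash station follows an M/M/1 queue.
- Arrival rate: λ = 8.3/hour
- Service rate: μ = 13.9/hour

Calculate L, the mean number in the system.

ρ = λ/μ = 8.3/13.9 = 0.5971
For M/M/1: L = λ/(μ-λ)
L = 8.3/(13.9-8.3) = 8.3/5.60
L = 1.4821 cars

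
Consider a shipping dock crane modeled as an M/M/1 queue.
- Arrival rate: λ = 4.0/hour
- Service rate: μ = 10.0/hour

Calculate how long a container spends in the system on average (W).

First, compute utilization: ρ = λ/μ = 4.0/10.0 = 0.4000
For M/M/1: W = 1/(μ-λ)
W = 1/(10.0-4.0) = 1/6.00
W = 0.1667 hours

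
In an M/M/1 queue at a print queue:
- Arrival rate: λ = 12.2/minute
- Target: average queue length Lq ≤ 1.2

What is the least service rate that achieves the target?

For M/M/1: Lq = λ²/(μ(μ-λ))
Need Lq ≤ 1.2, i.e. μ(μ-λ) ≥ λ²/1.2
μ² - 12.2μ - 148.84/1.2 ≥ 0  →  μ² - 12.2μ - 124.033333 ≥ 0
Quadratic formula (positive root): μ = [λ + √(λ² + 4×124.033333)]/2
Discriminant: 148.84 + 4×124.033333 = 644.97333, √644.97333 = 25.39633
μ ≥ (12.2 + 25.39633)/2 = 18.7982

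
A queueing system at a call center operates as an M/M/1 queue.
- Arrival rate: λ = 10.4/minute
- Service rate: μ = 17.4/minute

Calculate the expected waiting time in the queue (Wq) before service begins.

First, compute utilization: ρ = λ/μ = 10.4/17.4 = 0.5977
For M/M/1: Wq = λ/(μ(μ-λ))
Wq = 10.4/(17.4 × (17.4-10.4))
Wq = 10.4/(17.4 × 7.00)
Wq = 0.08539 minutes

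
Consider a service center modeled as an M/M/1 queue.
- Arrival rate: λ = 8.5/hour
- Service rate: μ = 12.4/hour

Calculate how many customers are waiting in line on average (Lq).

ρ = λ/μ = 8.5/12.4 = 0.6855
For M/M/1: Lq = λ²/(μ(μ-λ))
Lq = 72.25/(12.4 × 3.90)
Lq = 1.4940 customers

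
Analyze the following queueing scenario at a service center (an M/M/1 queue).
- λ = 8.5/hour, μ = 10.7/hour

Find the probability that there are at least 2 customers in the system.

ρ = λ/μ = 8.5/10.7 = 0.7944
P(N ≥ n) = ρⁿ
P(N ≥ 2) = 0.7944^2
P(N ≥ 2) = 0.6311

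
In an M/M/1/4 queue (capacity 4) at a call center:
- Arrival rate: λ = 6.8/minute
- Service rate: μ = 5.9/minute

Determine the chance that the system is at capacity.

ρ = λ/μ = 6.8/5.9 = 1.15254
P₀ = (1-ρ)/(1-ρ^(K+1)) = (1-1.15254)/(1-1.15254^5) = -0.15254/-1.0337 = 0.1476
P_K = P₀×ρ^K = 0.1476 × 1.15254^4 = 0.1476 × 1.7645 = 0.2604
Blocking probability = 26.04%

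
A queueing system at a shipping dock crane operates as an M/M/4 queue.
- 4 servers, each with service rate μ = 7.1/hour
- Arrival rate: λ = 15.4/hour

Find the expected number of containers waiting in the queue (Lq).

Traffic intensity: ρ = λ/(cμ) = 15.4/(4×7.1) = 0.5423
Since ρ = 0.5423 < 1, system is stable.
Offered load a = λ/μ = cρ = 15.4/7.1 = 2.1690
P₀ = [ Σₙ₌₀^3 aⁿ/n! + a^4/(4!(1-ρ)) ]⁻¹
Σ = a^0/0! + a^1/1! + a^2/2! + a^3/3! = 1.00000 + 2.16901 + 2.35231 + 1.70073 = 7.2221
a^4/(4!(1-ρ)) = 22.1335/(24 × 0.45775) = 2.0147
P₀ = 1/(7.2221 + 2.0147) = 0.1083
Lq = P₀·a^4·ρ / (4!(1-ρ)²) = 0.10826 × 22.1335 × 0.54225 / (24 × 0.20953) = 0.2584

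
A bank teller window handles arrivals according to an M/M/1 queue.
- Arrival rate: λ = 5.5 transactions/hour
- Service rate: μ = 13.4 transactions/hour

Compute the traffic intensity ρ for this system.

Server utilization: ρ = λ/μ
ρ = 5.5/13.4 = 0.4104
The server is busy 41.04% of the time.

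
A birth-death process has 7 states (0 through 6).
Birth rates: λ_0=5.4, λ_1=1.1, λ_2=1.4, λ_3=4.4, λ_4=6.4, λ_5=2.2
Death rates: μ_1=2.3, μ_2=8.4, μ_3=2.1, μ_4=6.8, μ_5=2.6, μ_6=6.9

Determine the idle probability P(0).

Ratios P(n)/P(0) = (λ₀···λₙ₋₁)/(μ₁···μₙ):
P(1)/P(0) = (5.4)/(2.3) = 2.3478
P(2)/P(0) = (5.4×1.1)/(2.3×8.4) = 0.30745
P(3)/P(0) = (5.4×1.1×1.4)/(2.3×8.4×2.1) = 0.20497
P(4)/P(0) = (5.4×1.1×1.4×4.4)/(2.3×8.4×2.1×6.8) = 0.13263
P(5)/P(0) = (5.4×1.1×1.4×4.4×6.4)/(2.3×8.4×2.1×6.8×2.6) = 0.32647
P(6)/P(0) = (5.4×1.1×1.4×4.4×6.4×2.2)/(2.3×8.4×2.1×6.8×2.6×6.9) = 0.10409

Normalization: ∑ P(n) = 1
P(0) × (1.0000 + 2.3478 + 0.30745 + 0.20497 + 0.13263 + 0.32647 + 0.10409) = 1
P(0) × 4.4234 = 1
P(0) = 1/4.4234 = 0.2261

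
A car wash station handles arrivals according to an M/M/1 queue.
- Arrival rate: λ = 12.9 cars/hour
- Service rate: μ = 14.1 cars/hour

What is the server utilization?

Server utilization: ρ = λ/μ
ρ = 12.9/14.1 = 0.9149
The server is busy 91.49% of the time.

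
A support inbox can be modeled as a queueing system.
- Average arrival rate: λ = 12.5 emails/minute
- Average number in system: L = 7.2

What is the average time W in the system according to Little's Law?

Little's Law: L = λW, so W = L/λ
W = 7.2/12.5 = 0.5760 minutes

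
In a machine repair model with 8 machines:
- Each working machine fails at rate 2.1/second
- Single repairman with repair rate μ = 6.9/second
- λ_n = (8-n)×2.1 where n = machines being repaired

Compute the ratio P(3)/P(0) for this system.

P(3)/P(0) = ∏_{i=0}^{3-1} λ_i/μ_{i+1}
= (8-0)×2.1/6.9 × (8-1)×2.1/6.9 × (8-2)×2.1/6.9
= 9.4722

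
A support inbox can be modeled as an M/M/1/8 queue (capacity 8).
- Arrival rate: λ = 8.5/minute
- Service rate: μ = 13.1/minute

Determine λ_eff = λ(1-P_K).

ρ = λ/μ = 8.5/13.1 = 0.64885
P₀ = (1-ρ)/(1-ρ^(K+1)) = (1-0.64885)/(1-0.64885^9) = 0.35115/0.97962 = 0.3585
P_K = P₀×ρ^K = 0.3585 × 0.64885^8 = 0.3585 × 0.03142 = 0.01126
λ_eff = λ(1-P_K) = 8.5 × (1 - 0.01126) = 8.5 × 0.98874 = 8.4043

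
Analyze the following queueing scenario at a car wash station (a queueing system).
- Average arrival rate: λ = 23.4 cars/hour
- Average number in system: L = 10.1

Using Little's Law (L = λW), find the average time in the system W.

Little's Law: L = λW, so W = L/λ
W = 10.1/23.4 = 0.4316 hours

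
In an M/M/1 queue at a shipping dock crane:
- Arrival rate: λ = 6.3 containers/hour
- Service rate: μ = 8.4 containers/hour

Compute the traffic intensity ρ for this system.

Server utilization: ρ = λ/μ
ρ = 6.3/8.4 = 0.7500
The server is busy 75.00% of the time.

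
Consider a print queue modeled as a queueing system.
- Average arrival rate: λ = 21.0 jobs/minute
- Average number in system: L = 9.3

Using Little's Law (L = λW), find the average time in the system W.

Little's Law: L = λW, so W = L/λ
W = 9.3/21.0 = 0.4429 minutes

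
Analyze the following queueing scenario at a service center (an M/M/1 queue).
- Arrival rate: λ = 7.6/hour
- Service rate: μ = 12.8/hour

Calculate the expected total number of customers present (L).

ρ = λ/μ = 7.6/12.8 = 0.5937
For M/M/1: L = λ/(μ-λ)
L = 7.6/(12.8-7.6) = 7.6/5.20
L = 1.4615 customers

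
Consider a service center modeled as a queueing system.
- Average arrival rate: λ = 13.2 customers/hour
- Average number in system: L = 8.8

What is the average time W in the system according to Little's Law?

Little's Law: L = λW, so W = L/λ
W = 8.8/13.2 = 0.6667 hours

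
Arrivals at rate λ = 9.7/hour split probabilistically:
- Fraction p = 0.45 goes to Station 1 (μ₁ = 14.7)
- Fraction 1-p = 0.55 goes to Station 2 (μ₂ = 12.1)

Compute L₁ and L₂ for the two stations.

Effective rates: λ₁ = 9.7×0.45 = 4.365, λ₂ = 9.7×0.55 = 5.335
Station 1: ρ₁ = 4.365/14.7 = 0.29694, L₁ = ρ₁/(1-ρ₁) = 0.29694/(1-0.29694) = 0.4224
Station 2: ρ₂ = 5.335/12.1 = 0.4409, L₂ = ρ₂/(1-ρ₂) = 0.4409/(1-0.4409) = 0.7886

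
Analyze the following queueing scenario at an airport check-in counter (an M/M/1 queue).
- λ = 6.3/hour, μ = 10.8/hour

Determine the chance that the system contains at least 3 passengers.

ρ = λ/μ = 6.3/10.8 = 0.5833
P(N ≥ n) = ρⁿ
P(N ≥ 3) = 0.5833^3
P(N ≥ 3) = 0.1985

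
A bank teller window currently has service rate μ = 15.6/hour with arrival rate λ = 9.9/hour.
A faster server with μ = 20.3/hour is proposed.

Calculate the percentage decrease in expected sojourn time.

System 1: ρ₁ = 9.9/15.6 = 0.6346, W₁ = 1/(15.6-9.9) = 0.17544
System 2: ρ₂ = 9.9/20.3 = 0.4877, W₂ = 1/(20.3-9.9) = 0.096154
Improvement: (W₁-W₂)/W₁ = (0.17544-0.096154)/0.17544 = 45.19%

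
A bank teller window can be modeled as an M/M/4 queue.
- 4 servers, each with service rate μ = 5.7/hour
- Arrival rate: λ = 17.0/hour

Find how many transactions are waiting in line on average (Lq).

Traffic intensity: ρ = λ/(cμ) = 17.0/(4×5.7) = 0.7456
Since ρ = 0.7456 < 1, system is stable.
Offered load a = λ/μ = cρ = 17.0/5.7 = 2.9825
P₀ = [ Σₙ₌₀^3 aⁿ/n! + a^4/(4!(1-ρ)) ]⁻¹
Σ = a^0/0! + a^1/1! + a^2/2! + a^3/3! = 1.0000 + 2.9825 + 4.4475 + 4.4215 = 12.8515
a^4/(4!(1-ρ)) = 79.1218/(24 × 0.254386) = 12.9596
P₀ = 1/(12.8515 + 12.9596) = 0.03874
Lq = P₀·a^4·ρ / (4!(1-ρ)²) = 0.038743 × 79.1218 × 0.74561 / (24 × 0.064712) = 1.4717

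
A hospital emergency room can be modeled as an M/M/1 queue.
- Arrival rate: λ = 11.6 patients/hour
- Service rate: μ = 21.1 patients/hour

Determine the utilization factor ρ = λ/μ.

Server utilization: ρ = λ/μ
ρ = 11.6/21.1 = 0.5498
The server is busy 54.98% of the time.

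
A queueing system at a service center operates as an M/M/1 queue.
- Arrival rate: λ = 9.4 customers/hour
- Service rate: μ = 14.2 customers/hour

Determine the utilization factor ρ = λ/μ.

Server utilization: ρ = λ/μ
ρ = 9.4/14.2 = 0.6620
The server is busy 66.20% of the time.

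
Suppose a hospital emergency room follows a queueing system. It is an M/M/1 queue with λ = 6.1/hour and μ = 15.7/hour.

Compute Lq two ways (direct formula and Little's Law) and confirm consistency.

Method 1 (direct): Lq = λ²/(μ(μ-λ)) = 37.21/(15.7 × 9.60) = 0.2469

Method 2 (Little's Law):
W = 1/(μ-λ) = 1/9.60 = 0.104167
Wq = W - 1/μ = 0.104167 - 0.0636943 = 0.04047
Lq = λWq = 6.1 × 0.04047 = 0.2469 ✔ (matches Method 1)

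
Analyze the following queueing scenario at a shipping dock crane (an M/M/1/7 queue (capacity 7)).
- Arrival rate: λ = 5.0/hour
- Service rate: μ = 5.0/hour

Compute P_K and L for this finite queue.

ρ = λ/μ = 5.0/5.0 = 1 exactly.
With ρ = 1 the usual (1-ρ)/(1-ρ^(K+1)) form is 0/0; instead every state 0..K is equally likely.
P₀ = 1/(K+1) = 1/8 = 0.1250
P_K = P₀×ρ^K = P₀ = 0.1250
Blocking probability P_7 = 0.1250 (12.50%)
L = K/2 = 7/2 = 3.5000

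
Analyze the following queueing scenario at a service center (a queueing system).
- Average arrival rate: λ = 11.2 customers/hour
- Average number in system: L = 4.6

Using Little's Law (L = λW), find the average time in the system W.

Little's Law: L = λW, so W = L/λ
W = 4.6/11.2 = 0.4107 hours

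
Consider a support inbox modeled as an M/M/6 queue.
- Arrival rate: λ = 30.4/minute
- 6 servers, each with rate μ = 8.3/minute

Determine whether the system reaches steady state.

Stability requires ρ = λ/(cμ) < 1
ρ = 30.4/(6 × 8.3) = 30.4/49.80 = 0.6104
Since 0.6104 < 1, the system is STABLE.
The servers are busy 61.04% of the time.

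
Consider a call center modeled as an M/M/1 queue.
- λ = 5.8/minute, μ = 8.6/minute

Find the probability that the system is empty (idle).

ρ = λ/μ = 5.8/8.6 = 0.6744
P(0) = 1 - ρ = 1 - 0.6744 = 0.3256
The server is idle 32.56% of the time.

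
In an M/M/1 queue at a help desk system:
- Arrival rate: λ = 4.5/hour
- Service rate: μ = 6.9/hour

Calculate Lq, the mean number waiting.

ρ = λ/μ = 4.5/6.9 = 0.6522
For M/M/1: Lq = λ²/(μ(μ-λ))
Lq = 20.25/(6.9 × 2.40)
Lq = 1.2228 tickets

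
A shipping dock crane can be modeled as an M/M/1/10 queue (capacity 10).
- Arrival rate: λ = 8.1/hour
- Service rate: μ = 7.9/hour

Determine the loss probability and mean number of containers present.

ρ = λ/μ = 8.1/7.9 = 1.025316
P₀ = (1-ρ)/(1-ρ^(K+1)) = (1-1.025316)/(1-1.025316^11) = -0.025316/-0.31654 = 0.07998
P_K = P₀×ρ^K = 0.07998 × 1.025316^10 = 0.07998 × 1.2840 = 0.1027
Blocking probability P_10 = 0.1027 (10.27%)
L = ρ[1 - (K+1)ρ^K + Kρ^(K+1)] / [(1-ρ)(1-ρ^(K+1))]
L = 1.025316 × (1 - 11×1.2840364 + 10×1.3165431) / ((1 - 1.025316) × (1 - 1.3165431)) = 5.2497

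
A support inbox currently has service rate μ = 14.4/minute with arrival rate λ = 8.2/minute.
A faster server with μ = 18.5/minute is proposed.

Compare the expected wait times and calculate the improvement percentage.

System 1: ρ₁ = 8.2/14.4 = 0.5694, W₁ = 1/(14.4-8.2) = 0.1613
System 2: ρ₂ = 8.2/18.5 = 0.4432, W₂ = 1/(18.5-8.2) = 0.09709
Improvement: (W₁-W₂)/W₁ = (0.1613-0.09709)/0.1613 = 39.81%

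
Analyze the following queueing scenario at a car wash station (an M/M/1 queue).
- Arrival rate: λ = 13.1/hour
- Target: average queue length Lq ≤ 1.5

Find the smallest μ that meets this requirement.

For M/M/1: Lq = λ²/(μ(μ-λ))
Need Lq ≤ 1.5, i.e. μ(μ-λ) ≥ λ²/1.5
μ² - 13.1μ - 171.61/1.5 ≥ 0  →  μ² - 13.1μ - 114.40667 ≥ 0
Quadratic formula (positive root): μ = [λ + √(λ² + 4×114.40667)]/2
Discriminant: 171.61 + 4×114.40667 = 629.2367, √629.2367 = 25.0846
μ ≥ (13.1 + 25.0846)/2 = 19.0923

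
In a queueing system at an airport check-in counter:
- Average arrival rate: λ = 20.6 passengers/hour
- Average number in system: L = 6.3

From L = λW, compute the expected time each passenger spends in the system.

Little's Law: L = λW, so W = L/λ
W = 6.3/20.6 = 0.3058 hours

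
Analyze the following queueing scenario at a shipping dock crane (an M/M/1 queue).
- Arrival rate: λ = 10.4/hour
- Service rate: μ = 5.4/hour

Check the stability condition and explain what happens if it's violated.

Stability requires ρ = λ/(cμ) < 1
ρ = 10.4/(1 × 5.4) = 10.4/5.40 = 1.9259
Since 1.9259 ≥ 1, the system is UNSTABLE.
Queue grows without bound. Need μ > λ = 10.4.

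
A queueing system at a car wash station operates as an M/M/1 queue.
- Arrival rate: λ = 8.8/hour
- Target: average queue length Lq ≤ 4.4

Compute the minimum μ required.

For M/M/1: Lq = λ²/(μ(μ-λ))
Need Lq ≤ 4.4, i.e. μ(μ-λ) ≥ λ²/4.4
μ² - 8.8μ - 77.44/4.4 ≥ 0  →  μ² - 8.8μ - 17.6000 ≥ 0
Quadratic formula (positive root): μ = [λ + √(λ² + 4×17.6000)]/2
Discriminant: 77.44 + 4×17.6000 = 147.8400, √147.8400 = 12.15895
μ ≥ (8.8 + 12.15895)/2 = 10.4795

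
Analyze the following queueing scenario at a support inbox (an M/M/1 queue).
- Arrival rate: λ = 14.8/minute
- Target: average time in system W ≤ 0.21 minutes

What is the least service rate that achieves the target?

For M/M/1: W = 1/(μ-λ)
Need W ≤ 0.21, so 1/(μ-λ) ≤ 0.21
μ - λ ≥ 1/0.21 = 4.7619
μ ≥ 14.8 + 4.7619 = 19.5619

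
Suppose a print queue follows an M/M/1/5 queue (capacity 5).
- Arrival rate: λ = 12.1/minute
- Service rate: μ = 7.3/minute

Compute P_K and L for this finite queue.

ρ = λ/μ = 12.1/7.3 = 1.65753
P₀ = (1-ρ)/(1-ρ^(K+1)) = (1-1.65753)/(1-1.65753^6) = -0.6575/-19.7381 = 0.03331
P_K = P₀×ρ^K = 0.03331 × 1.65753^5 = 0.03331 × 12.5114 = 0.4168
Blocking probability P_5 = 0.4168 (41.68%)
L = ρ[1 - (K+1)ρ^K + Kρ^(K+1)] / [(1-ρ)(1-ρ^(K+1))]
L = 1.65753 × (1 - 6×12.51143 + 5×20.73807) / ((1 - 1.65753) × (1 - 20.73807)) = 3.7831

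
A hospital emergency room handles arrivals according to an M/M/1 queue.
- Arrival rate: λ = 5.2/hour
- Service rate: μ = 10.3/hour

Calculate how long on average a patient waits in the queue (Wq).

First, compute utilization: ρ = λ/μ = 5.2/10.3 = 0.5049
For M/M/1: Wq = λ/(μ(μ-λ))
Wq = 5.2/(10.3 × (10.3-5.2))
Wq = 5.2/(10.3 × 5.10)
Wq = 0.09899 hours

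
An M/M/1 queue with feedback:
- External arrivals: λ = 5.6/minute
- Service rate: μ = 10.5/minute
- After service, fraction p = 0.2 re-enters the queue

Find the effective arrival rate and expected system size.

Effective arrival rate: λ_eff = λ/(1-p) = 5.6/(1-0.2) = 5.6/0.80 = 7.0000
ρ = λ_eff/μ = 7.0000/10.5 = 0.66667
L = ρ/(1-ρ) = 0.66667/(1-0.66667) = 2.0000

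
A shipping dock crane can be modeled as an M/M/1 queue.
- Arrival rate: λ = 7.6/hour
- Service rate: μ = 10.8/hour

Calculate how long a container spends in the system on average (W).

First, compute utilization: ρ = λ/μ = 7.6/10.8 = 0.7037
For M/M/1: W = 1/(μ-λ)
W = 1/(10.8-7.6) = 1/3.20
W = 0.3125 hours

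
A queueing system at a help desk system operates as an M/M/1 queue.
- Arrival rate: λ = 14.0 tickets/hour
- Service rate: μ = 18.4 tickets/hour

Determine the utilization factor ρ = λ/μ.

Server utilization: ρ = λ/μ
ρ = 14.0/18.4 = 0.7609
The server is busy 76.09% of the time.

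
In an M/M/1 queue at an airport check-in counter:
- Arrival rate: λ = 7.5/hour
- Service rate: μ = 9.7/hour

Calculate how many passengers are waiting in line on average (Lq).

ρ = λ/μ = 7.5/9.7 = 0.7732
For M/M/1: Lq = λ²/(μ(μ-λ))
Lq = 56.25/(9.7 × 2.20)
Lq = 2.6359 passengers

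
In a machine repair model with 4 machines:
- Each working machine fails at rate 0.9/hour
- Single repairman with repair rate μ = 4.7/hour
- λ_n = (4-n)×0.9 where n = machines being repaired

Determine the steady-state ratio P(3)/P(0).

P(3)/P(0) = ∏_{i=0}^{3-1} λ_i/μ_{i+1}
= (4-0)×0.9/4.7 × (4-1)×0.9/4.7 × (4-2)×0.9/4.7
= 0.1685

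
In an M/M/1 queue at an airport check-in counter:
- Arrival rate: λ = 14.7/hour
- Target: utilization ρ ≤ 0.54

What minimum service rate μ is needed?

ρ = λ/μ, so μ = λ/ρ
μ ≥ 14.7/0.54 = 27.2222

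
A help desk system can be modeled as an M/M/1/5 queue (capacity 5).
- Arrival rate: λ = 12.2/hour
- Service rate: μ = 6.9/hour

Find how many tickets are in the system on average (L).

ρ = λ/μ = 12.2/6.9 = 1.7681
P₀ = (1-ρ)/(1-ρ^(K+1)) = (1-1.7681)/(1-1.7681^6) = -0.7681/-29.5521 = 0.02599
P_K = P₀×ρ^K = 0.02599 × 1.7681^5 = 0.02599 × 17.2796 = 0.4491
L = ρ[1 - (K+1)ρ^K + Kρ^(K+1)] / [(1-ρ)(1-ρ^(K+1))]
L = 1.7681 × (1 - 6×17.2796 + 5×30.5521) / ((1 - 1.7681) × (1 - 30.5521)) = 3.9011 tickets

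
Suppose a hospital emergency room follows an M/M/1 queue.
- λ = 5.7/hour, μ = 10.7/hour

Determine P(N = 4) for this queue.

ρ = λ/μ = 5.7/10.7 = 0.5327
P(n) = (1-ρ)ρⁿ
P(4) = (1-0.5327) × 0.5327^4
P(4) = 0.4673 × 0.08053
P(4) = 0.03763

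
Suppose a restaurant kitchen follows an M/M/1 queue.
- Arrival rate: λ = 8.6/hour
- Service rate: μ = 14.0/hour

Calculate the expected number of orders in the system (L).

ρ = λ/μ = 8.6/14.0 = 0.6143
For M/M/1: L = λ/(μ-λ)
L = 8.6/(14.0-8.6) = 8.6/5.40
L = 1.5926 orders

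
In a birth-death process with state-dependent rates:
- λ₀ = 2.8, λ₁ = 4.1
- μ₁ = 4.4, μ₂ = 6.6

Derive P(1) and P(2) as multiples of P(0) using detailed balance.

Balance equations:
State 0: λ₀P₀ = μ₁P₁ → P₁ = (λ₀/μ₁)P₀ = (2.8/4.4)P₀ = 0.6364P₀
State 1: P₂ = (λ₀λ₁)/(μ₁μ₂)P₀ = (2.8×4.1)/(4.4×6.6)P₀ = 0.3953P₀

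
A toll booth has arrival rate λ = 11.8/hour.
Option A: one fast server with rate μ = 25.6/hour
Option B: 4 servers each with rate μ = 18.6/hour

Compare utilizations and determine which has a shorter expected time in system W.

Option A: single server μ = 25.6 (M/M/1)
  ρ_A = 11.8/25.6 = 0.4609
  W_A = 1/(μ-λ) = 1/(25.6-11.8) = 1/13.80 = 0.07246

Option B: 4 servers μ = 18.6 (M/M/4)
  ρ_B = λ/(cμ) = 11.8/(4×18.6) = 0.1586
  Offered load a = λ/μ = cρ = 11.8/18.6 = 0.6344
  P₀ = [ Σₙ₌₀^3 aⁿ/n! + a^4/(4!(1-ρ)) ]⁻¹
  Σ = a^0/0! + a^1/1! + a^2/2! + a^3/3! = 1.0000 + 0.6344 + 0.2012 + 0.04256 = 1.8782
  a^4/(4!(1-ρ)) = 0.1620/(24 × 0.8414) = 0.008022
  P₀ = 1/(1.8782 + 0.008022) = 0.5302
  Lq = P₀·a^4·ρ / (4!(1-ρ)²) = 0.53016 × 0.16199 × 0.15860 / (24 × 0.70795) = 0.0008016
  Wq_B = Lq/λ = 0.00080164/11.8 = 0.00006794
  W_B = Wq_B + 1/μ = 0.00006794 + 0.05376 = 0.05383

Since W_B = 0.05383 < W_A = 0.07246, Option B (multiple servers) has the shorter time in system.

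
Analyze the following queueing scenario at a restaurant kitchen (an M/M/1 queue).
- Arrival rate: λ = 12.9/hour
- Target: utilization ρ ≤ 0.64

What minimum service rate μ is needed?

ρ = λ/μ, so μ = λ/ρ
μ ≥ 12.9/0.64 = 20.1562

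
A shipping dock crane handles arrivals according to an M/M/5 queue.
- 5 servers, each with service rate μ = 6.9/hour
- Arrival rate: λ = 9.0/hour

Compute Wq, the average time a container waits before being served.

Traffic intensity: ρ = λ/(cμ) = 9.0/(5×6.9) = 0.2609
Since ρ = 0.2609 < 1, system is stable.
Offered load a = λ/μ = cρ = 9.0/6.9 = 1.3043
P₀ = [ Σₙ₌₀^4 aⁿ/n! + a^5/(5!(1-ρ)) ]⁻¹
Σ = a^0/0! + a^1/1! + a^2/2! + a^3/3! + a^4/4! = 1.0000 + 1.3043 + 0.8507 + 0.3699 + 0.1206 = 3.6455
a^5/(5!(1-ρ)) = 3.7754/(120 × 0.7391) = 0.04257
P₀ = 1/(3.6455 + 0.04257) = 0.2711
Lq = P₀·a^5·ρ / (5!(1-ρ)²) = 0.27115 × 3.7754 × 0.26087 / (120 × 0.54631) = 0.004074
Wq = Lq/λ = 0.0040735/9.0 = 0.0004526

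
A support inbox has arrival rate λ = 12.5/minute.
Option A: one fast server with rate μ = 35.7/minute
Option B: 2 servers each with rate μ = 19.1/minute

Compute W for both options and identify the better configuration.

Option A: single server μ = 35.7 (M/M/1)
  ρ_A = 12.5/35.7 = 0.3501
  W_A = 1/(μ-λ) = 1/(35.7-12.5) = 1/23.20 = 0.04310

Option B: 2 servers μ = 19.1 (M/M/2)
  ρ_B = λ/(cμ) = 12.5/(2×19.1) = 0.3272
  Offered load a = λ/μ = cρ = 12.5/19.1 = 0.6545
  P₀ = [ Σₙ₌₀^1 aⁿ/n! + a^2/(2!(1-ρ)) ]⁻¹
  Σ = a^0/0! + a^1/1! = 1.0000 + 0.6545 = 1.6545
  a^2/(2!(1-ρ)) = 0.4283/(2 × 0.6728) = 0.3183
  P₀ = 1/(1.6545 + 0.3183) = 0.5069
  Lq = P₀·a^2·ρ / (2!(1-ρ)²) = 0.5069 × 0.4283 × 0.3272 / (2 × 0.4526) = 0.07848
  Wq_B = Lq/λ = 0.07848/12.5 = 0.0062784
  W_B = Wq_B + 1/μ = 0.0062784 + 0.052356 = 0.05863

Since W_A = 0.04310 < W_B = 0.05863, Option A (single fast server) has the shorter time in system.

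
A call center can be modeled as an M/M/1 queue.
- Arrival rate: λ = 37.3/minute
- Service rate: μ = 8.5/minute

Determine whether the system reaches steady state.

Stability requires ρ = λ/(cμ) < 1
ρ = 37.3/(1 × 8.5) = 37.3/8.50 = 4.3882
Since 4.3882 ≥ 1, the system is UNSTABLE.
Queue grows without bound. Need μ > λ = 37.3.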